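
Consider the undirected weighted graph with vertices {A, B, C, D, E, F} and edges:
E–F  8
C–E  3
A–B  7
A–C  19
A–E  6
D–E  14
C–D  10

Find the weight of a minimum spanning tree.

Kruskal: consider edges lightest-first.
C–E (3): add. Components now {A} {B} {C,E} {D} {F}
A–E (6): add. Components now {A,C,E} {B} {D} {F}
A–B (7): add. Components now {A,B,C,E} {D} {F}
E–F (8): add. Components now {A,B,C,E,F} {D}
C–D (10): add. Components now {A,B,C,D,E,F}
MST edges: C–E, A–E, A–B, E–F, C–D; total weight 3+6+7+8+10 = 34.

34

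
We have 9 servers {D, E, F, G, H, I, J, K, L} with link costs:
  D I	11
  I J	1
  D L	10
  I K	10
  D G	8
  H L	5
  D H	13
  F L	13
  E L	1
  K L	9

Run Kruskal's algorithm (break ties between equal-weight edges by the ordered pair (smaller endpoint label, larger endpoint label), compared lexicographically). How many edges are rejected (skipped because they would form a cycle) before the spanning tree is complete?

Kruskal's algorithm — process edges by increasing weight (ties by edge label):
E L (1): add — endpoints in different components.
I J (1): add — endpoints in different components.
H L (5): add — endpoints in different components.
D G (8): add — endpoints in different components.
K L (9): add — endpoints in different components.
D L (10): add — endpoints in different components.
I K (10): add — endpoints in different components.
D I (11): skip — D and I already connected.
D H (13): skip — D and H already connected.
F L (13): add — endpoints in different components.
Edges rejected before the tree was complete: 2.

2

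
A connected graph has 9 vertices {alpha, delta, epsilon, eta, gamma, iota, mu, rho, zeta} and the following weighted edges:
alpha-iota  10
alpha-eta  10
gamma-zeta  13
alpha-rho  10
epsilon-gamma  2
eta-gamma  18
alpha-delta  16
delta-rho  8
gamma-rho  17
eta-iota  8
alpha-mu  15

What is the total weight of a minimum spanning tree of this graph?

Kruskal: consider edges lightest-first.
epsilon-gamma (2): add — endpoints in different components.
delta-rho (8): add — endpoints in different components.
eta-iota (8): add — endpoints in different components.
alpha-eta (10): add — endpoints in different components.
alpha-iota (10): skip — alpha and iota already connected.
alpha-rho (10): add — endpoints in different components.
gamma-zeta (13): add — endpoints in different components.
alpha-mu (15): add — endpoints in different components.
alpha-delta (16): skip — alpha and delta already connected.
gamma-rho (17): add — endpoints in different components.
MST edges: epsilon-gamma, delta-rho, eta-iota, alpha-eta, alpha-rho, gamma-zeta, alpha-mu, gamma-rho; total weight 2+8+8+10+10+13+15+17 = 83.

83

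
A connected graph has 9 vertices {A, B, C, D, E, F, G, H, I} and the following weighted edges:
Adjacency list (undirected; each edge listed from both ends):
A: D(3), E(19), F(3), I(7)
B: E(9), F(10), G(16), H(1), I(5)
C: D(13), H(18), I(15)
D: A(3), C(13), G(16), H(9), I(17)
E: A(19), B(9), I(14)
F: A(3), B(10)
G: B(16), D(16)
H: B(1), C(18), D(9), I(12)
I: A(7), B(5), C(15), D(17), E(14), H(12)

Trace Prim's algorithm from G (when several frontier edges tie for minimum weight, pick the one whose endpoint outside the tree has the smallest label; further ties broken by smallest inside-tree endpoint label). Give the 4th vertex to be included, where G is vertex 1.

I

Prim, starting at G.
Step 1: cheapest edge leaving the tree is B G (16); add B.
Step 2: cheapest edge leaving the tree is B H (1); add H.
Step 3: cheapest edge leaving the tree is B I (5); add I.
Step 4: cheapest edge leaving the tree is A I (7); add A.
Step 5: cheapest edge leaving the tree is A D (3); add D.
Step 6: cheapest edge leaving the tree is A F (3); add F.
Step 7: cheapest edge leaving the tree is B E (9); add E.
Step 8: cheapest edge leaving the tree is C D (13); add C.
Vertex order: G, B, H, I, A, D, F, E, C. The 4th vertex is I.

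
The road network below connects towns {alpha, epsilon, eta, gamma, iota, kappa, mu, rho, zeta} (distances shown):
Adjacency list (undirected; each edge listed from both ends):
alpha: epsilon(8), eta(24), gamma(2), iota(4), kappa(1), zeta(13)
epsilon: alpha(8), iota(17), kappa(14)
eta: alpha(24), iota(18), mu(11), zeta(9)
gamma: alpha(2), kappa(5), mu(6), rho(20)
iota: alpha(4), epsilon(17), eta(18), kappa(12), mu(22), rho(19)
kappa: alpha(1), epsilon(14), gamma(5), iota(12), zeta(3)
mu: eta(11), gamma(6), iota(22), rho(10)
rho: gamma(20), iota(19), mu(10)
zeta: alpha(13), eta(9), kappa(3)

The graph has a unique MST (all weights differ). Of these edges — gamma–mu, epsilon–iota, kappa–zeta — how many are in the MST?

2

Kruskal's algorithm — process edges by increasing weight (ties by edge label):
alpha–kappa (1): add — endpoints in different components.
alpha–gamma (2): add — endpoints in different components.
kappa–zeta (3): add — endpoints in different components.
alpha–iota (4): add — endpoints in different components.
gamma–kappa (5): skip — gamma and kappa already connected.
gamma–mu (6): add — endpoints in different components.
alpha–epsilon (8): add — endpoints in different components.
eta–zeta (9): add — endpoints in different components.
mu–rho (10): add — endpoints in different components.
MST edge set: {alpha–kappa, alpha–gamma, kappa–zeta, alpha–iota, gamma–mu, alpha–epsilon, eta–zeta, mu–rho}.
Of the listed edges, {gamma–mu, kappa–zeta} are in the MST → 2.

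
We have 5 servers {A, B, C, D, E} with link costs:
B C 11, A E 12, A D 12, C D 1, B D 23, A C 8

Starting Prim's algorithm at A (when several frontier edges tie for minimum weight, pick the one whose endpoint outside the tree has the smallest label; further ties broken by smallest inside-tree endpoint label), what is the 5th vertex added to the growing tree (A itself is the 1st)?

E

Prim's algorithm from A:
Step 1: frontier [A C 8, A D 12, A E 12] → take A C (8); add C.
Step 2: frontier [A D 12, A E 12, C D 1, B C 11] → take C D (1); add D.
Step 3: frontier [A E 12, B C 11, B D 23] → take B C (11); add B.
Step 4: frontier [A E 12] → take A E (12); add E.
Vertex order: A, C, D, B, E. The 5th vertex is E.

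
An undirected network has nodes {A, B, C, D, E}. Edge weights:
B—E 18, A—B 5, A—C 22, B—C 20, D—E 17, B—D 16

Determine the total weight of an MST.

58

Prim, starting at D.
Step 1: cheapest edge leaving the tree is B—D (16); add B.
Step 2: cheapest edge leaving the tree is A—B (5); add A.
Step 3: cheapest edge leaving the tree is D—E (17); add E.
Step 4: cheapest edge leaving the tree is B—C (20); add C.
MST edges: B—D, A—B, D—E, B—C; total weight 16+5+17+20 = 58.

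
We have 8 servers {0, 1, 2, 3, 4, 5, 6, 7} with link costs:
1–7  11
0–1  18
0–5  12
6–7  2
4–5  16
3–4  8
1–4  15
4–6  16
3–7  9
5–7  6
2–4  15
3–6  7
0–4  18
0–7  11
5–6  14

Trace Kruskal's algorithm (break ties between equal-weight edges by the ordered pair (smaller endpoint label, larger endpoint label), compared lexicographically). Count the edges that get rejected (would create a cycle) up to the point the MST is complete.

4

Kruskal's algorithm — process edges by increasing weight (ties by edge label):
6–7 (2): add — endpoints in different components.
5–7 (6): add — endpoints in different components.
3–6 (7): add — endpoints in different components.
3–4 (8): add — endpoints in different components.
3–7 (9): skip — 3 and 7 already connected.
0–7 (11): add — endpoints in different components.
1–7 (11): add — endpoints in different components.
0–5 (12): skip — 0 and 5 already connected.
5–6 (14): skip — 5 and 6 already connected.
1–4 (15): skip — 1 and 4 already connected.
2–4 (15): add — endpoints in different components.
Edges rejected before the tree was complete: 4.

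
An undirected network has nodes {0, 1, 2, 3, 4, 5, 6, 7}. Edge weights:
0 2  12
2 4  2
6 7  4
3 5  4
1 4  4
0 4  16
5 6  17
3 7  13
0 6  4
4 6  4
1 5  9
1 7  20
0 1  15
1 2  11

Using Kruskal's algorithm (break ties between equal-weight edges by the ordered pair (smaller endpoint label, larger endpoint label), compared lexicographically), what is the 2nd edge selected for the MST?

Sort edges by weight, then run Kruskal:
2 4 (2): add — endpoints in different components.
0 6 (4): add — endpoints in different components.
1 4 (4): add — endpoints in different components.
3 5 (4): add — endpoints in different components.
4 6 (4): add — endpoints in different components.
6 7 (4): add — endpoints in different components.
1 5 (9): add — endpoints in different components.
The 2nd edge added is 0 6.

0-6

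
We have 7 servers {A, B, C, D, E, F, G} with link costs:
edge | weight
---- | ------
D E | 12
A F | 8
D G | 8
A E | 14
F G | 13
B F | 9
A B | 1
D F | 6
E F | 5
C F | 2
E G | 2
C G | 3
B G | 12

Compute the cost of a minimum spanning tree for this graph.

22

Sort edges by weight, then run Kruskal:
A B (1): add — endpoints in different components.
C F (2): add — endpoints in different components.
E G (2): add — endpoints in different components.
C G (3): add — endpoints in different components.
E F (5): skip — E and F already connected.
D F (6): add — endpoints in different components.
A F (8): add — endpoints in different components.
MST edges: A B, C F, E G, C G, D F, A F; total weight 1+2+2+3+6+8 = 22.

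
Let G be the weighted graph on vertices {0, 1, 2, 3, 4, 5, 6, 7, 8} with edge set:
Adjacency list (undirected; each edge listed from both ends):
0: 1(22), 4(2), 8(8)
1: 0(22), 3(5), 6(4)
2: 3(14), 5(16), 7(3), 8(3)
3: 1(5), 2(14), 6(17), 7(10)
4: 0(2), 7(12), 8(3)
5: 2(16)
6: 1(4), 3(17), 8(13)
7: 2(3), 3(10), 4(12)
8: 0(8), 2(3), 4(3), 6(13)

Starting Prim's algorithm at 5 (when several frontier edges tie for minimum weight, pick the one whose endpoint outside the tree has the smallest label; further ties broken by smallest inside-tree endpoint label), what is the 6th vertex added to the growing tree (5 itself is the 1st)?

0

Prim, starting at 5.
Step 1: cheapest edge leaving the tree is 2 5 (16); add 2.
Step 2: cheapest edge leaving the tree is 2 7 (3); add 7.
Step 3: cheapest edge leaving the tree is 2 8 (3); add 8.
Step 4: cheapest edge leaving the tree is 4 8 (3); add 4.
Step 5: cheapest edge leaving the tree is 0 4 (2); add 0.
Step 6: cheapest edge leaving the tree is 3 7 (10); add 3.
Step 7: cheapest edge leaving the tree is 1 3 (5); add 1.
Step 8: cheapest edge leaving the tree is 1 6 (4); add 6.
Vertex order: 5, 2, 7, 8, 4, 0, 3, 1, 6. The 6th vertex is 0.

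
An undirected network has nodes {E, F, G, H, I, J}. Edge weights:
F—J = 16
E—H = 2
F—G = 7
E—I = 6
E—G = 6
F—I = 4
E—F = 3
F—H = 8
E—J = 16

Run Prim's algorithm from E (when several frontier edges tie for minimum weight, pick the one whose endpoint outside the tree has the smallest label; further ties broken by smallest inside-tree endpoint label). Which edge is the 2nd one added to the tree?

E-F

Prim's algorithm from E:
Step 1: frontier [E—H 2, E—F 3, E—G 6, E—I 6, E—J 16] → take E—H (2); add H.
Step 2: frontier [E—F 3, E—G 6, E—I 6, E—J 16, F—H 8] → take E—F (3); add F.
Step 3: frontier [E—G 6, E—I 6, E—J 16, F—I 4, F—G 7, F—J 16] → take F—I (4); add I.
Step 4: frontier [E—G 6, E—J 16, F—G 7, F—J 16] → take E—G (6); add G.
Step 5: frontier [E—J 16, F—J 16] → take E—J (16); add J.
The 2nd edge added is E—F.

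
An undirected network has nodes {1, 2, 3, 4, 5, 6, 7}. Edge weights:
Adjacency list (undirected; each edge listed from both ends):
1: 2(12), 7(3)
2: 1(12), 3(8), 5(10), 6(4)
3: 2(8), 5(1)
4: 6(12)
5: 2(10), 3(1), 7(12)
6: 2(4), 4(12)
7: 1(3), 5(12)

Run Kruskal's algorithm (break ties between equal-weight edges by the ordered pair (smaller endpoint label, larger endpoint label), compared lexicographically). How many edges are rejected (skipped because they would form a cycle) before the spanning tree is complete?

Sort edges by weight, then run Kruskal:
3—5 (1): add. Components now {1} {2} {3,5} {4} {6} {7}
1—7 (3): add. Components now {1,7} {2} {3,5} {4} {6}
2—6 (4): add. Components now {1,7} {2,6} {3,5} {4}
2—3 (8): add. Components now {1,7} {2,3,5,6} {4}
2—5 (10): skip — 2 and 5 already connected.
1—2 (12): add. Components now {1,2,3,5,6,7} {4}
4—6 (12): add. Components now {1,2,3,4,5,6,7}
Edges rejected before the tree was complete: 1.

1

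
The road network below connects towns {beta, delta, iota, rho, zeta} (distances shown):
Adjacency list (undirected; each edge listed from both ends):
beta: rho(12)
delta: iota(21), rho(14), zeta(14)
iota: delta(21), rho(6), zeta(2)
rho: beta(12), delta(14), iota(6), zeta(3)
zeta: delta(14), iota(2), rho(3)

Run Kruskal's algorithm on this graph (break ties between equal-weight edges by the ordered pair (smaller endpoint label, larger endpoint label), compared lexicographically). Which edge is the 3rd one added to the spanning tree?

beta-rho

Sort edges by weight, then run Kruskal:
iota—zeta (2): add. Components now {iota,zeta} {delta} {rho} {beta}
rho—zeta (3): add. Components now {iota,rho,zeta} {delta} {beta}
iota—rho (6): skip — iota and rho already connected.
beta—rho (12): add. Components now {beta,iota,rho,zeta} {delta}
delta—rho (14): add. Components now {beta,delta,iota,rho,zeta}
The 3rd edge added is beta—rho.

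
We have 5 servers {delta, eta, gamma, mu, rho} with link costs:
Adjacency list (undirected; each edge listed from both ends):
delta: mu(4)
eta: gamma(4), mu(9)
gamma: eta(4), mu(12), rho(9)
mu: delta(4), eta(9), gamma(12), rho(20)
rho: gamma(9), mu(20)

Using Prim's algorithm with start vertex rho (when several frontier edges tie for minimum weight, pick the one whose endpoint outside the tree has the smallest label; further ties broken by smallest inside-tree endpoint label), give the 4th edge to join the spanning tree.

delta-mu

Prim, starting at rho.
Step 1: frontier [gamma rho 9, mu rho 20] → take gamma rho (9); add gamma.
Step 2: frontier [eta gamma 4, gamma mu 12, mu rho 20] → take eta gamma (4); add eta.
Step 3: frontier [eta mu 9, gamma mu 12, mu rho 20] → take eta mu (9); add mu.
Step 4: frontier [delta mu 4] → take delta mu (4); add delta.
The 4th edge added is delta mu.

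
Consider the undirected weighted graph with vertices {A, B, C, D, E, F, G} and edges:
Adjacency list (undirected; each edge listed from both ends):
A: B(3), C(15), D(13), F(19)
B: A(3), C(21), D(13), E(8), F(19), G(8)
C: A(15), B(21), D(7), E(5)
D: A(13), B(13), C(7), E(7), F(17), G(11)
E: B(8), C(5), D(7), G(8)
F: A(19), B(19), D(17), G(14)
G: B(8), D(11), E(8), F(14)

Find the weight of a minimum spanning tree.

45

Prim, starting at G.
Step 1: cheapest edge leaving the tree is B—G (8); add B.
Step 2: cheapest edge leaving the tree is A—B (3); add A.
Step 3: cheapest edge leaving the tree is B—E (8); add E.
Step 4: cheapest edge leaving the tree is C—E (5); add C.
Step 5: cheapest edge leaving the tree is C—D (7); add D.
Step 6: cheapest edge leaving the tree is F—G (14); add F.
MST edges: B—G, A—B, B—E, C—E, C—D, F—G; total weight 8+3+8+5+7+14 = 45.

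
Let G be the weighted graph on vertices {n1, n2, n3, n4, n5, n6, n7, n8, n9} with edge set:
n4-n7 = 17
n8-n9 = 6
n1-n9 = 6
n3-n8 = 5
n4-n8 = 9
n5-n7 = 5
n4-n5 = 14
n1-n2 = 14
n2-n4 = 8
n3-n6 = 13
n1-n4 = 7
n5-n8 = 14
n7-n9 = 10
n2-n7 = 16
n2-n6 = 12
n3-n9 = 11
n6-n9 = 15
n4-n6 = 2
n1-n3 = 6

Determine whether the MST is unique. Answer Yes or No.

No

Kruskal: consider edges lightest-first.
n4-n6 (2): add — endpoints in different components.
n3-n8 (5): add — endpoints in different components.
n5-n7 (5): add — endpoints in different components.
n1-n3 (6): add — endpoints in different components.
n1-n9 (6): add — endpoints in different components.
n8-n9 (6): skip — n8 and n9 already connected.
n1-n4 (7): add — endpoints in different components.
n2-n4 (8): add — endpoints in different components.
n4-n8 (9): skip — n8 and n4 already connected.
n7-n9 (10): add — endpoints in different components.
Non-tree edge n8-n9 has weight 6, equal to the heaviest edge on its tree cycle — swapping gives another MST of the same weight. Not unique.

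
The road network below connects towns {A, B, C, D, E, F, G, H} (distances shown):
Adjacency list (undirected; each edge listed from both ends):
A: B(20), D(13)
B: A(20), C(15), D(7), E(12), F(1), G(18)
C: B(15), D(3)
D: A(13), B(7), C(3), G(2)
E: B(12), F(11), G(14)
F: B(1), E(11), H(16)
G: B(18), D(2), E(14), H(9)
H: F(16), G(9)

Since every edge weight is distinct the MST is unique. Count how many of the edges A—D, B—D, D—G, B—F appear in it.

Sort edges by weight, then run Kruskal:
B—F (1): add — endpoints in different components.
D—G (2): add — endpoints in different components.
C—D (3): add — endpoints in different components.
B—D (7): add — endpoints in different components.
G—H (9): add — endpoints in different components.
E—F (11): add — endpoints in different components.
B—E (12): skip — B and E already connected.
A—D (13): add — endpoints in different components.
MST edge set: {B—F, D—G, C—D, B—D, G—H, E—F, A—D}.
Of the listed edges, {A—D, B—D, D—G, B—F} are in the MST → 4.

4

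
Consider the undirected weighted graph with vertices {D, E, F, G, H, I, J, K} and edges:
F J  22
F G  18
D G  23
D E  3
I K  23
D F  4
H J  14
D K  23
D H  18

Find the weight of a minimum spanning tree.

Prim, starting at J.
Step 1: frontier [H J 14, F J 22] → take H J (14); add H.
Step 2: frontier [D H 18, F J 22] → take D H (18); add D.
Step 3: frontier [D E 3, D F 4, D G 23, D K 23, F J 22] → take D E (3); add E.
Step 4: frontier [D F 4, D G 23, D K 23, F J 22] → take D F (4); add F.
Step 5: frontier [D G 23, D K 23, F G 18] → take F G (18); add G.
Step 6: frontier [D K 23] → take D K (23); add K.
Step 7: frontier [I K 23] → take I K (23); add I.
MST edges: H J, D H, D E, D F, F G, D K, I K; total weight 14+18+3+4+18+23+23 = 103.

103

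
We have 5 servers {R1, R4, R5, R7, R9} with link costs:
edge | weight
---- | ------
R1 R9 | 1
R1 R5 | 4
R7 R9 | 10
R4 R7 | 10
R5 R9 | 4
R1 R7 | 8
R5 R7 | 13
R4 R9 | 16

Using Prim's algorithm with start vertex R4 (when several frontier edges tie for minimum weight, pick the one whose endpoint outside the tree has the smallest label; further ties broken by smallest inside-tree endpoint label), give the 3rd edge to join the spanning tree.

R1-R9

Prim, starting at R4.
Step 1: frontier [R4 R7 10, R4 R9 16] → take R4 R7 (10); add R7.
Step 2: frontier [R4 R9 16, R1 R7 8, R7 R9 10, R5 R7 13] → take R1 R7 (8); add R1.
Step 3: frontier [R1 R9 1, R1 R5 4, R4 R9 16, R7 R9 10, R5 R7 13] → take R1 R9 (1); add R9.
Step 4: frontier [R1 R5 4, R5 R7 13, R5 R9 4] → take R1 R5 (4); add R5.
The 3rd edge added is R1 R9.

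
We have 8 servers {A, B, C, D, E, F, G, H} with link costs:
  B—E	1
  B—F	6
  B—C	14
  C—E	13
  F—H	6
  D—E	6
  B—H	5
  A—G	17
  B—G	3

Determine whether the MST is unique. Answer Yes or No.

Kruskal's algorithm — process edges by increasing weight (ties by edge label):
B—E (1): add — endpoints in different components.
B—G (3): add — endpoints in different components.
B—H (5): add — endpoints in different components.
B—F (6): add — endpoints in different components.
D—E (6): add — endpoints in different components.
F—H (6): skip — F and H already connected.
C—E (13): add — endpoints in different components.
B—C (14): skip — B and C already connected.
A—G (17): add — endpoints in different components.
Non-tree edge F—H has weight 6, equal to the heaviest edge on its tree cycle — swapping gives another MST of the same weight. Not unique.

No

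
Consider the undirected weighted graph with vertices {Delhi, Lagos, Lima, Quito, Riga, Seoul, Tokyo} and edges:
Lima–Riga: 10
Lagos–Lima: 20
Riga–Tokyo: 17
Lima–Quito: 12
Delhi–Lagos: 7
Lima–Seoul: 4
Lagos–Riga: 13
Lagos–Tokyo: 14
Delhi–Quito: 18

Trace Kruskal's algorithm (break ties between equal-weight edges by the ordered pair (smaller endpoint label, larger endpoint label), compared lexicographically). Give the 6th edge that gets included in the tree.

Lagos-Tokyo

Sort edges by weight, then run Kruskal:
Lima–Seoul (4): add — endpoints in different components.
Delhi–Lagos (7): add — endpoints in different components.
Lima–Riga (10): add — endpoints in different components.
Lima–Quito (12): add — endpoints in different components.
Lagos–Riga (13): add — endpoints in different components.
Lagos–Tokyo (14): add — endpoints in different components.
The 6th edge added is Lagos–Tokyo.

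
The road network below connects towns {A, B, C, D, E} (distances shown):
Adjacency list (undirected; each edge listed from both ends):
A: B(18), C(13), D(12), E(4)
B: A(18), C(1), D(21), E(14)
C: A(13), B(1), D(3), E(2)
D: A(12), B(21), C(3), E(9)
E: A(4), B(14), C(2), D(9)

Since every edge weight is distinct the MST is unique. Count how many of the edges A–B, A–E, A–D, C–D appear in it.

Kruskal: consider edges lightest-first.
B–C (1): add — endpoints in different components.
C–E (2): add — endpoints in different components.
C–D (3): add — endpoints in different components.
A–E (4): add — endpoints in different components.
MST edge set: {B–C, C–E, C–D, A–E}.
Of the listed edges, {A–E, C–D} are in the MST → 2.

2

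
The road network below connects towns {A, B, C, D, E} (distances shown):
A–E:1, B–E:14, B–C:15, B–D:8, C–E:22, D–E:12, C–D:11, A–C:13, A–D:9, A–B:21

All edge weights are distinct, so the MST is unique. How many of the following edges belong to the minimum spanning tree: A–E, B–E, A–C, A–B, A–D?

2

Kruskal: consider edges lightest-first.
A–E (1): add. Components now {A,E} {B} {C} {D}
B–D (8): add. Components now {A,E} {B,D} {C}
A–D (9): add. Components now {A,B,D,E} {C}
C–D (11): add. Components now {A,B,C,D,E}
MST edge set: {A–E, B–D, A–D, C–D}.
Of the listed edges, {A–E, A–D} are in the MST → 2.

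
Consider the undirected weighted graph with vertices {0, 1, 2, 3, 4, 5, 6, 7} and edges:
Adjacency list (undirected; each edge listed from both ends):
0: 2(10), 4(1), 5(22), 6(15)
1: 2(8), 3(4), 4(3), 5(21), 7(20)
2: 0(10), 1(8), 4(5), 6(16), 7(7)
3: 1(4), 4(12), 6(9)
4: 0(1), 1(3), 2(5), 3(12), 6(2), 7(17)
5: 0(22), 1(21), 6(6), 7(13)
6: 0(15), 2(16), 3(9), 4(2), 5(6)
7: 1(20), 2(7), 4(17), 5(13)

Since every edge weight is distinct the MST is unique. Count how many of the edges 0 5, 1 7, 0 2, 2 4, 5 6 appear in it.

Kruskal's algorithm — process edges by increasing weight (ties by edge label):
0 4 (1): add — endpoints in different components.
4 6 (2): add — endpoints in different components.
1 4 (3): add — endpoints in different components.
1 3 (4): add — endpoints in different components.
2 4 (5): add — endpoints in different components.
5 6 (6): add — endpoints in different components.
2 7 (7): add — endpoints in different components.
MST edge set: {0 4, 4 6, 1 4, 1 3, 2 4, 5 6, 2 7}.
Of the listed edges, {2 4, 5 6} are in the MST → 2.

2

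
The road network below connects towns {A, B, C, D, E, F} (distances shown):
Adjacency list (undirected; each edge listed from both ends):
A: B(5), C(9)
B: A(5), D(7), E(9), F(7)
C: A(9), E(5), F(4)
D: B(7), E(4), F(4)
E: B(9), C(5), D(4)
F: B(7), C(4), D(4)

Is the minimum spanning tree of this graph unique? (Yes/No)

No

Kruskal: consider edges lightest-first.
C F (4): add. Components now {A} {B} {C,F} {D} {E}
D E (4): add. Components now {A} {B} {C,F} {D,E}
D F (4): add. Components now {A} {B} {C,D,E,F}
A B (5): add. Components now {A,B} {C,D,E,F}
C E (5): skip — C and E already connected.
B D (7): add. Components now {A,B,C,D,E,F}
Non-tree edge B F has weight 7, equal to the heaviest edge on its tree cycle — swapping gives another MST of the same weight. Not unique.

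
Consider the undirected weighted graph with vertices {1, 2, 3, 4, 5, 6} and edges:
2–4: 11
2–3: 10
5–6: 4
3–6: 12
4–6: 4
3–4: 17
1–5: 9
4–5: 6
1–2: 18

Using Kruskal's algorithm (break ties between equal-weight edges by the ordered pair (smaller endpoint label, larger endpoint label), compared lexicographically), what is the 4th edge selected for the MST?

Kruskal: consider edges lightest-first.
4–6 (4): add — endpoints in different components.
5–6 (4): add — endpoints in different components.
4–5 (6): skip — 4 and 5 already connected.
1–5 (9): add — endpoints in different components.
2–3 (10): add — endpoints in different components.
2–4 (11): add — endpoints in different components.
The 4th edge added is 2–3.

2-3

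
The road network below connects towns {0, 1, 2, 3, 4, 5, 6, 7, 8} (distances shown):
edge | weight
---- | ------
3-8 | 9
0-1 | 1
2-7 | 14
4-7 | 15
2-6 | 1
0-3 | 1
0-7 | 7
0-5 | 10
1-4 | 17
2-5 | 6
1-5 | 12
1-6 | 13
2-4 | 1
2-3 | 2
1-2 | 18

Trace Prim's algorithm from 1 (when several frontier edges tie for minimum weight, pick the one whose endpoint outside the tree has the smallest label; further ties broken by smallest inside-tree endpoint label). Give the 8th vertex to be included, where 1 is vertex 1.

7

Prim's algorithm from 1:
Step 1: cheapest edge leaving the tree is 0-1 (1); add 0.
Step 2: cheapest edge leaving the tree is 0-3 (1); add 3.
Step 3: cheapest edge leaving the tree is 2-3 (2); add 2.
Step 4: cheapest edge leaving the tree is 2-4 (1); add 4.
Step 5: cheapest edge leaving the tree is 2-6 (1); add 6.
Step 6: cheapest edge leaving the tree is 2-5 (6); add 5.
Step 7: cheapest edge leaving the tree is 0-7 (7); add 7.
Step 8: cheapest edge leaving the tree is 3-8 (9); add 8.
Vertex order: 1, 0, 3, 2, 4, 6, 5, 7, 8. The 8th vertex is 7.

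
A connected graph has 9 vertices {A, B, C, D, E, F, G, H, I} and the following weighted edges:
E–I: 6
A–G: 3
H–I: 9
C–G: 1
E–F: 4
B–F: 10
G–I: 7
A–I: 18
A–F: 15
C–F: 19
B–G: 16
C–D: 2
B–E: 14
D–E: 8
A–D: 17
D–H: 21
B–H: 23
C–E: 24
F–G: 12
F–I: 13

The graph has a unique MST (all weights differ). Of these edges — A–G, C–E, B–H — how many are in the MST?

Sort edges by weight, then run Kruskal:
C–G (1): add — endpoints in different components.
C–D (2): add — endpoints in different components.
A–G (3): add — endpoints in different components.
E–F (4): add — endpoints in different components.
E–I (6): add — endpoints in different components.
G–I (7): add — endpoints in different components.
D–E (8): skip — D and E already connected.
H–I (9): add — endpoints in different components.
B–F (10): add — endpoints in different components.
MST edge set: {C–G, C–D, A–G, E–F, E–I, G–I, H–I, B–F}.
Of the listed edges, {A–G} are in the MST → 1.

1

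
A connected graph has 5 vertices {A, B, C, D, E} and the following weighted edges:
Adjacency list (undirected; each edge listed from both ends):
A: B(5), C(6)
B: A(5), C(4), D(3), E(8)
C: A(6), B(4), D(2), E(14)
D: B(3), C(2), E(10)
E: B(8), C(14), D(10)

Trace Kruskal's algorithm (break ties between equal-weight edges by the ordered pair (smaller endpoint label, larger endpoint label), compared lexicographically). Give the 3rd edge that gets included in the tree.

A-B

Sort edges by weight, then run Kruskal:
C D (2): add. Components now {A} {B} {C,D} {E}
B D (3): add. Components now {A} {B,C,D} {E}
B C (4): skip — B and C already connected.
A B (5): add. Components now {A,B,C,D} {E}
A C (6): skip — A and C already connected.
B E (8): add. Components now {A,B,C,D,E}
The 3rd edge added is A B.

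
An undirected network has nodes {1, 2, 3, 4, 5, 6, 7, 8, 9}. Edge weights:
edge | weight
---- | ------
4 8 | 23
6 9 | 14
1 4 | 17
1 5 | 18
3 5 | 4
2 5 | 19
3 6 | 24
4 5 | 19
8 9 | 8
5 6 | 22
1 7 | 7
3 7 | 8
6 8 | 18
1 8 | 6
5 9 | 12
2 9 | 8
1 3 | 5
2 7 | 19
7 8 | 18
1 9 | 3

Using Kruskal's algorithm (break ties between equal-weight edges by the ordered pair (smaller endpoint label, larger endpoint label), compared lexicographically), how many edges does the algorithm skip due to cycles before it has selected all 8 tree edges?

Sort edges by weight, then run Kruskal:
1 9 (3): add — endpoints in different components.
3 5 (4): add — endpoints in different components.
1 3 (5): add — endpoints in different components.
1 8 (6): add — endpoints in different components.
1 7 (7): add — endpoints in different components.
2 9 (8): add — endpoints in different components.
3 7 (8): skip — 3 and 7 already connected.
8 9 (8): skip — 8 and 9 already connected.
5 9 (12): skip — 5 and 9 already connected.
6 9 (14): add — endpoints in different components.
1 4 (17): add — endpoints in different components.
Edges rejected before the tree was complete: 3.

3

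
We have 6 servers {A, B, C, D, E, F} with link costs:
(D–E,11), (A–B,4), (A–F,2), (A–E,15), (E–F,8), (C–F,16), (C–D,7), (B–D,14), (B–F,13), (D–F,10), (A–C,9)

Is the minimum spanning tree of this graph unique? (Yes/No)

Yes

Kruskal: consider edges lightest-first.
A–F (2): add. Components now {A,F} {B} {C} {D} {E}
A–B (4): add. Components now {A,B,F} {C} {D} {E}
C–D (7): add. Components now {A,B,F} {C,D} {E}
E–F (8): add. Components now {A,B,E,F} {C,D}
A–C (9): add. Components now {A,B,C,D,E,F}
Every non-tree edge has weight strictly greater than the heaviest edge on the tree path between its endpoints, so the MST is unique.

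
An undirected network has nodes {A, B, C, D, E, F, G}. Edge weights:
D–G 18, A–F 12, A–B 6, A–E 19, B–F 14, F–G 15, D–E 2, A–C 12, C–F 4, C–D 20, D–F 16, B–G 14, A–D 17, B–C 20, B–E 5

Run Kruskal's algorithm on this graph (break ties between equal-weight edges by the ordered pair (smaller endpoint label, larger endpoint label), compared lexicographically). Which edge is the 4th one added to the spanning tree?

A-B

Kruskal: consider edges lightest-first.
D–E (2): add — endpoints in different components.
C–F (4): add — endpoints in different components.
B–E (5): add — endpoints in different components.
A–B (6): add — endpoints in different components.
A–C (12): add — endpoints in different components.
A–F (12): skip — A and F already connected.
B–F (14): skip — B and F already connected.
B–G (14): add — endpoints in different components.
The 4th edge added is A–B.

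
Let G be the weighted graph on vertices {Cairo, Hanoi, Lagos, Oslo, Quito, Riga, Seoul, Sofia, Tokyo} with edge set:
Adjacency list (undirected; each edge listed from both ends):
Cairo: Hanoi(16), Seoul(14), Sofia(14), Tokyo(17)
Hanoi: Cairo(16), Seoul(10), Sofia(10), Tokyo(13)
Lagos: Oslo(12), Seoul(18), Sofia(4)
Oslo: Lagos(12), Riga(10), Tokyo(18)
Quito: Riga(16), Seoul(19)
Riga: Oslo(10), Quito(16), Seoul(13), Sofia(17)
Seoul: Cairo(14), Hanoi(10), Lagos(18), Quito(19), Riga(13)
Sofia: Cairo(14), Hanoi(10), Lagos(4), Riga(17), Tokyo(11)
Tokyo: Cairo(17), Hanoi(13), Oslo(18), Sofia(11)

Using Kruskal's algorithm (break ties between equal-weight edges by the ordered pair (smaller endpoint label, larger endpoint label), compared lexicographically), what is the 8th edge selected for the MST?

Kruskal: consider edges lightest-first.
Lagos–Sofia (4): add — endpoints in different components.
Hanoi–Seoul (10): add — endpoints in different components.
Hanoi–Sofia (10): add — endpoints in different components.
Oslo–Riga (10): add — endpoints in different components.
Sofia–Tokyo (11): add — endpoints in different components.
Lagos–Oslo (12): add — endpoints in different components.
Hanoi–Tokyo (13): skip — Tokyo and Hanoi already connected.
Riga–Seoul (13): skip — Riga and Seoul already connected.
Cairo–Seoul (14): add — endpoints in different components.
Cairo–Sofia (14): skip — Cairo and Sofia already connected.
Cairo–Hanoi (16): skip — Cairo and Hanoi already connected.
Quito–Riga (16): add — endpoints in different components.
The 8th edge added is Quito–Riga.

Quito-Riga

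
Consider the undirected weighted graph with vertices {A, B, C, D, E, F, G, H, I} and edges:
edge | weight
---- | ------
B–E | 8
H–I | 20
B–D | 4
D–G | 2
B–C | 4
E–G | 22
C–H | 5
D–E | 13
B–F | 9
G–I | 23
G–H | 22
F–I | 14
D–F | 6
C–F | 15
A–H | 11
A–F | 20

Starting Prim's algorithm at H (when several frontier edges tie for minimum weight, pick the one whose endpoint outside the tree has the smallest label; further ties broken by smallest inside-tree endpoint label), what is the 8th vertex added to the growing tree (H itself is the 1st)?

Prim, starting at H.
Step 1: cheapest edge leaving the tree is C–H (5); add C.
Step 2: cheapest edge leaving the tree is B–C (4); add B.
Step 3: cheapest edge leaving the tree is B–D (4); add D.
Step 4: cheapest edge leaving the tree is D–G (2); add G.
Step 5: cheapest edge leaving the tree is D–F (6); add F.
Step 6: cheapest edge leaving the tree is B–E (8); add E.
Step 7: cheapest edge leaving the tree is A–H (11); add A.
Step 8: cheapest edge leaving the tree is F–I (14); add I.
Vertex order: H, C, B, D, G, F, E, A, I. The 8th vertex is A.

A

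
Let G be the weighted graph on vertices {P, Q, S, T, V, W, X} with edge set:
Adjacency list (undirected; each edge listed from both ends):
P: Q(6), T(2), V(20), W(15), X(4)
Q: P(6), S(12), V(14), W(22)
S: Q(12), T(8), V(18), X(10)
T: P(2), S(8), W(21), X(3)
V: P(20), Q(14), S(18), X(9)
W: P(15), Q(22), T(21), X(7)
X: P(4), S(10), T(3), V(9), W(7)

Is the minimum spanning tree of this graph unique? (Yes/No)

Yes

Sort edges by weight, then run Kruskal:
P-T (2): add — endpoints in different components.
T-X (3): add — endpoints in different components.
P-X (4): skip — P and X already connected.
P-Q (6): add — endpoints in different components.
W-X (7): add — endpoints in different components.
S-T (8): add — endpoints in different components.
V-X (9): add — endpoints in different components.
Every non-tree edge has weight strictly greater than the heaviest edge on the tree path between its endpoints, so the MST is unique.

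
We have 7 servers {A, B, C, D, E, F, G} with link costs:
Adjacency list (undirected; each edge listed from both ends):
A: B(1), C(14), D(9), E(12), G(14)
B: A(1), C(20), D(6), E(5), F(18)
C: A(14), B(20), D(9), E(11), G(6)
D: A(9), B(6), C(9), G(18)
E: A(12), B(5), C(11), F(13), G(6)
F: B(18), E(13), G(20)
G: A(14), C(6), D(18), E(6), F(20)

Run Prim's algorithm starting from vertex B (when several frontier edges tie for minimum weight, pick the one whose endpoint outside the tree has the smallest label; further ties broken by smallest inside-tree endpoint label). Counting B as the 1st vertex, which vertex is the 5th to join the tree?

G

Grow the tree from B using Prim:
Step 1: cheapest edge leaving the tree is A–B (1); add A.
Step 2: cheapest edge leaving the tree is B–E (5); add E.
Step 3: cheapest edge leaving the tree is B–D (6); add D.
Step 4: cheapest edge leaving the tree is E–G (6); add G.
Step 5: cheapest edge leaving the tree is C–G (6); add C.
Step 6: cheapest edge leaving the tree is E–F (13); add F.
Vertex order: B, A, E, D, G, C, F. The 5th vertex is G.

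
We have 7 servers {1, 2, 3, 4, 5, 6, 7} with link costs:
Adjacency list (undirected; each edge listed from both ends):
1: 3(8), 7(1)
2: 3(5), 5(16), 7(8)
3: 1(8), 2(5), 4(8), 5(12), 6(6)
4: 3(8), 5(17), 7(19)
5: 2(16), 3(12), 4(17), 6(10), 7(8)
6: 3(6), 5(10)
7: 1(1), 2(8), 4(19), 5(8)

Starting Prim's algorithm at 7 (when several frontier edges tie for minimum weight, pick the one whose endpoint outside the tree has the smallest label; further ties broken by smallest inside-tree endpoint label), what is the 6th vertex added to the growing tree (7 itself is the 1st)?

4

Grow the tree from 7 using Prim:
Step 1: frontier [1–7 1, 2–7 8, 5–7 8, 4–7 19] → take 1–7 (1); add 1.
Step 2: frontier [1–3 8, 2–7 8, 5–7 8, 4–7 19] → take 2–7 (8); add 2.
Step 3: frontier [1–3 8, 2–3 5, 2–5 16, 5–7 8, 4–7 19] → take 2–3 (5); add 3.
Step 4: frontier [2–5 16, 3–6 6, 3–4 8, 3–5 12, 5–7 8, 4–7 19] → take 3–6 (6); add 6.
Step 5: frontier [2–5 16, 3–4 8, 3–5 12, 5–6 10, 5–7 8, 4–7 19] → take 3–4 (8); add 4.
Step 6: frontier [2–5 16, 3–5 12, 4–5 17, 5–6 10, 5–7 8] → take 5–7 (8); add 5.
Vertex order: 7, 1, 2, 3, 6, 4, 5. The 6th vertex is 4.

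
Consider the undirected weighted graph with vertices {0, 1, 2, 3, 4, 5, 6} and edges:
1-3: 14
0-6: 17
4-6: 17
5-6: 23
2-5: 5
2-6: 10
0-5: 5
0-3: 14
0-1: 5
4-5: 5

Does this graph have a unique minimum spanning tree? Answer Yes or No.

Kruskal's algorithm — process edges by increasing weight (ties by edge label):
0-1 (5): add — endpoints in different components.
0-5 (5): add — endpoints in different components.
2-5 (5): add — endpoints in different components.
4-5 (5): add — endpoints in different components.
2-6 (10): add — endpoints in different components.
0-3 (14): add — endpoints in different components.
Non-tree edge 1-3 has weight 14, equal to the heaviest edge on its tree cycle — swapping gives another MST of the same weight. Not unique.

No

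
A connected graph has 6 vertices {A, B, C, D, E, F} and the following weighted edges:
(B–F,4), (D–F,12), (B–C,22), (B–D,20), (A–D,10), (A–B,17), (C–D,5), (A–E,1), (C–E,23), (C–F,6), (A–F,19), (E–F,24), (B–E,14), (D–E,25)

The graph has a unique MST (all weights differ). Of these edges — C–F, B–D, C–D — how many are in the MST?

Sort edges by weight, then run Kruskal:
A–E (1): add — endpoints in different components.
B–F (4): add — endpoints in different components.
C–D (5): add — endpoints in different components.
C–F (6): add — endpoints in different components.
A–D (10): add — endpoints in different components.
MST edge set: {A–E, B–F, C–D, C–F, A–D}.
Of the listed edges, {C–F, C–D} are in the MST → 2.

2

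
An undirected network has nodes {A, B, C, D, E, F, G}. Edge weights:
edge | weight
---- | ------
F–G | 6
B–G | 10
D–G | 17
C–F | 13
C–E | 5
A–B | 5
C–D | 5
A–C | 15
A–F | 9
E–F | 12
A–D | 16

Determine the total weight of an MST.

42

Prim, starting at E.
Step 1: cheapest edge leaving the tree is C–E (5); add C.
Step 2: cheapest edge leaving the tree is C–D (5); add D.
Step 3: cheapest edge leaving the tree is E–F (12); add F.
Step 4: cheapest edge leaving the tree is F–G (6); add G.
Step 5: cheapest edge leaving the tree is A–F (9); add A.
Step 6: cheapest edge leaving the tree is A–B (5); add B.
MST edges: C–E, C–D, E–F, F–G, A–F, A–B; total weight 5+5+12+6+9+5 = 42.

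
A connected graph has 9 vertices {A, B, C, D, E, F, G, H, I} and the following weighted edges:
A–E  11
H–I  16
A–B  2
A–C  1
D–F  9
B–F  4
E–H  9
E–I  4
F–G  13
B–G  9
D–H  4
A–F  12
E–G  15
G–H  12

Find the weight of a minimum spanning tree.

Kruskal's algorithm — process edges by increasing weight (ties by edge label):
A–C (1): add — endpoints in different components.
A–B (2): add — endpoints in different components.
B–F (4): add — endpoints in different components.
D–H (4): add — endpoints in different components.
E–I (4): add — endpoints in different components.
B–G (9): add — endpoints in different components.
D–F (9): add — endpoints in different components.
E–H (9): add — endpoints in different components.
MST edges: A–C, A–B, B–F, D–H, E–I, B–G, D–F, E–H; total weight 1+2+4+4+4+9+9+9 = 42.

42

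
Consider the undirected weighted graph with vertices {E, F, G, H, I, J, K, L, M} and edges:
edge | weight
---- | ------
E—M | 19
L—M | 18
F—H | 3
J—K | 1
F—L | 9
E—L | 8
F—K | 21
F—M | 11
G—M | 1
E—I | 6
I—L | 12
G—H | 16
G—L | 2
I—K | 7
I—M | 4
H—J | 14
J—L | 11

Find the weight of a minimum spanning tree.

33

Kruskal's algorithm — process edges by increasing weight (ties by edge label):
G—M (1): add — endpoints in different components.
J—K (1): add — endpoints in different components.
G—L (2): add — endpoints in different components.
F—H (3): add — endpoints in different components.
I—M (4): add — endpoints in different components.
E—I (6): add — endpoints in different components.
I—K (7): add — endpoints in different components.
E—L (8): skip — E and L already connected.
F—L (9): add — endpoints in different components.
MST edges: G—M, J—K, G—L, F—H, I—M, E—I, I—K, F—L; total weight 1+1+2+3+4+6+7+9 = 33.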